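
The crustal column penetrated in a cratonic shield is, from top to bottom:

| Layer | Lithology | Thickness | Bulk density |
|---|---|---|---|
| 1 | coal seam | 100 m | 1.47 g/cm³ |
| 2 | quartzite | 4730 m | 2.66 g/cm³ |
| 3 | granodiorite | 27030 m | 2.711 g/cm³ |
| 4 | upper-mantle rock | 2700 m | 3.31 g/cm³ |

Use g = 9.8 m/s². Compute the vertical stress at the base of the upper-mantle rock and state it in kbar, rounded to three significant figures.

coal seam: 1470 kg/m³ × 9.8 m/s² × 100 m = 1.441×10^6 Pa = 0.01441 kbar
quartzite: 2660 kg/m³ × 9.8 m/s² × 4730 m = 1.233×10^8 Pa = 1.233 kbar
granodiorite: 2711 kg/m³ × 9.8 m/s² × 27030 m = 7.181×10^8 Pa = 7.181 kbar
upper-mantle rock: 3310 kg/m³ × 9.8 m/s² × 2700 m = 8.758×10^7 Pa = 0.8758 kbar
Total = 0.01441 + 1.233 + 7.181 + 0.8758 = 9.3045 kbar

9.30 kbar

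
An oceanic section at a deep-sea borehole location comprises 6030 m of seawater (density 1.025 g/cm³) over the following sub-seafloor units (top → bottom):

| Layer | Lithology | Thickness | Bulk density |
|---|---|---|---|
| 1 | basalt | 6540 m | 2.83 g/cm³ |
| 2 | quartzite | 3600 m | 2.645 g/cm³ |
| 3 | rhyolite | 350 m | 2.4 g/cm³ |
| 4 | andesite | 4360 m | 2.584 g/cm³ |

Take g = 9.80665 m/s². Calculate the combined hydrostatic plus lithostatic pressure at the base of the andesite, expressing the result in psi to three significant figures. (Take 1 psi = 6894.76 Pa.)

seawater: 1025 kg/m³ × 9.80665 m/s² × 6030 m = 6.061×10^7 Pa = 8791 psi
basalt: 2830 kg/m³ × 9.80665 m/s² × 6540 m = 1.815×10^8 Pa = 26325 psi
quartzite: 2645 kg/m³ × 9.80665 m/s² × 3600 m = 9.338×10^7 Pa = 13543 psi
rhyolite: 2400 kg/m³ × 9.80665 m/s² × 350 m = 8.238×10^6 Pa = 1195 psi
andesite: 2584 kg/m³ × 9.80665 m/s² × 4360 m = 1.105×10^8 Pa = 16024 psi
Total = 8791 + 26325 + 13543 + 1195 + 16024 = 65879 psi

65900 psi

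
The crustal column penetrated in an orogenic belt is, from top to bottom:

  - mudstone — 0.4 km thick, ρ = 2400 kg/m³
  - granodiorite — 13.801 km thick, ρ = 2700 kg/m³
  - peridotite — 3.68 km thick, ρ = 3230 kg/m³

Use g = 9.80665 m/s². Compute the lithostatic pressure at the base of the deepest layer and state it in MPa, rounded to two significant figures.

mudstone: 2400 kg/m³ × 9.80665 m/s² × 400 m = 9.414×10^6 Pa = 9.414 MPa
granodiorite: 2700 kg/m³ × 9.80665 m/s² × 13801 m = 3.654×10^8 Pa = 365.4 MPa
peridotite: 3230 kg/m³ × 9.80665 m/s² × 3680 m = 1.166×10^8 Pa = 116.6 MPa
Total = 9.414 + 365.4 + 116.6 = 491.40 MPa

490 MPa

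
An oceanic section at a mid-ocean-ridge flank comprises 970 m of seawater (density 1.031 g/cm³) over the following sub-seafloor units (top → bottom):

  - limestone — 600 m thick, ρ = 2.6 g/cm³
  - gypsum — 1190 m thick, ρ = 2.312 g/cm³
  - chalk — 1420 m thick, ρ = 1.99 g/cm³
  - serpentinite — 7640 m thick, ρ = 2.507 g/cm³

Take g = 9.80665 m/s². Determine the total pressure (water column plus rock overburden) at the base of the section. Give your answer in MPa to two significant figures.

seawater: 1031 kg/m³ × 9.80665 m/s² × 970 m = 9.807×10^6 Pa = 9.807 MPa
limestone: 2600 kg/m³ × 9.80665 m/s² × 600 m = 1.530×10^7 Pa = 15.30 MPa
gypsum: 2312 kg/m³ × 9.80665 m/s² × 1190 m = 2.698×10^7 Pa = 26.98 MPa
chalk: 1990 kg/m³ × 9.80665 m/s² × 1420 m = 2.771×10^7 Pa = 27.71 MPa
serpentinite: 2507 kg/m³ × 9.80665 m/s² × 7640 m = 1.878×10^8 Pa = 187.8 MPa
Total = 9.807 + 15.30 + 26.98 + 27.71 + 187.8 = 267.63 MPa

270 MPa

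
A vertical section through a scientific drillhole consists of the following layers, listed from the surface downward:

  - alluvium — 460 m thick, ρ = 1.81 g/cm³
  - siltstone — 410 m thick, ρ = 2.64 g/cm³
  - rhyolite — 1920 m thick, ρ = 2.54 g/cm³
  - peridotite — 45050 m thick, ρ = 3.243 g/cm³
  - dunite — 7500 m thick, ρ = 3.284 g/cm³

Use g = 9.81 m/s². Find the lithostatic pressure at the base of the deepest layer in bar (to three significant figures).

alluvium: 1810 kg/m³ × 9.81 m/s² × 460 m = 8.168×10^6 Pa = 81.68 bar
siltstone: 2640 kg/m³ × 9.81 m/s² × 410 m = 1.062×10^7 Pa = 106.2 bar
rhyolite: 2540 kg/m³ × 9.81 m/s² × 1920 m = 4.784×10^7 Pa = 478.4 bar
peridotite: 3243 kg/m³ × 9.81 m/s² × 45050 m = 1.433×10^9 Pa = 14332 bar
dunite: 3284 kg/m³ × 9.81 m/s² × 7500 m = 2.416×10^8 Pa = 2416 bar
Total = 81.68 + 106.2 + 478.4 + 14332 + 2416 = 17415 bar

17400 bar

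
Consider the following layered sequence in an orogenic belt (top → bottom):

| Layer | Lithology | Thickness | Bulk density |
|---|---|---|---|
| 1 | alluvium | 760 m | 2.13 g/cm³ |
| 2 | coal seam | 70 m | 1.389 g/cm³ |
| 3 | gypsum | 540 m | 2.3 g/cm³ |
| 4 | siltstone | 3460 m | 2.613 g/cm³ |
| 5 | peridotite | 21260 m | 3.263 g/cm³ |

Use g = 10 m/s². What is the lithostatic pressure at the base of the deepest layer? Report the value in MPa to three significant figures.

814 MPa

alluvium: 2130 kg/m³ × 10 m/s² × 760 m = 1.619×10^7 Pa = 16.19 MPa
coal seam: 1389 kg/m³ × 10 m/s² × 70 m = 9.723×10^5 Pa = 0.9723 MPa
gypsum: 2300 kg/m³ × 10 m/s² × 540 m = 1.242×10^7 Pa = 12.42 MPa
siltstone: 2613 kg/m³ × 10 m/s² × 3460 m = 9.041×10^7 Pa = 90.41 MPa
peridotite: 3263 kg/m³ × 10 m/s² × 21260 m = 6.937×10^8 Pa = 693.7 MPa
Total = 16.19 + 0.9723 + 12.42 + 90.41 + 693.7 = 813.70 MPa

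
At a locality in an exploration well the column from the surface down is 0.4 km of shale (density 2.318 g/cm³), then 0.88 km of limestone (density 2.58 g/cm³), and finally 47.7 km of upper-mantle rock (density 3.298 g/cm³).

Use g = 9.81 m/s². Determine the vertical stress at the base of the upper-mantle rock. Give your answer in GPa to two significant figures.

shale: 2318 kg/m³ × 9.81 m/s² × 400 m = 9.096×10^6 Pa = 9.096×10^-3 GPa
limestone: 2580 kg/m³ × 9.81 m/s² × 880 m = 2.227×10^7 Pa = 0.02227 GPa
upper-mantle rock: 3298 kg/m³ × 9.81 m/s² × 47700 m = 1.543×10^9 Pa = 1.543 GPa
Total = 9.096×10^-3 + 0.02227 + 1.543 = 1.5746 GPa

1.6 GPa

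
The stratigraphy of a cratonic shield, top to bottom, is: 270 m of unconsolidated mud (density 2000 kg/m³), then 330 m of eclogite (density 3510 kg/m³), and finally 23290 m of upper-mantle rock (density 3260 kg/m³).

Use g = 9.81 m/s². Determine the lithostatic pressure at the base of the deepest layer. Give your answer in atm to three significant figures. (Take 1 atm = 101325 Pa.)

unconsolidated mud: 2000 kg/m³ × 9.81 m/s² × 270 m = 5.297×10^6 Pa = 52.28 atm
eclogite: 3510 kg/m³ × 9.81 m/s² × 330 m = 1.136×10^7 Pa = 112.1 atm
upper-mantle rock: 3260 kg/m³ × 9.81 m/s² × 23290 m = 7.448×10^8 Pa = 7351 atm
Total = 52.28 + 112.1 + 7351 = 7515.3 atm

7520 atm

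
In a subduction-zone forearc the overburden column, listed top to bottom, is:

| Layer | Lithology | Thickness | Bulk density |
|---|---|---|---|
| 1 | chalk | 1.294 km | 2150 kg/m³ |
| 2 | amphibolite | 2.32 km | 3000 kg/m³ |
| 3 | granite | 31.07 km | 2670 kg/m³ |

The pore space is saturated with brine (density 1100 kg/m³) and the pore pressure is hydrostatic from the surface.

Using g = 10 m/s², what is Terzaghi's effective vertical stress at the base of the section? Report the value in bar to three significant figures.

5450 bar

Overburden (lithostatic) stress σ_v:
chalk: 2150 kg/m³ × 10 m/s² × 1294 m = 2.782×10^7 Pa = 27.82 MPa
amphibolite: 3000 kg/m³ × 10 m/s² × 2320 m = 6.960×10^7 Pa = 69.60 MPa
granite: 2670 kg/m³ × 10 m/s² × 31070 m = 8.296×10^8 Pa = 829.6 MPa
Total = 27.82 + 69.60 + 829.6 = 926.99 MPa
Pore pressure P_p = 1100 kg/m³ × 10 m/s² × 34684 m = 3.815×10^8 Pa = 381.5 MPa
Effective stress σ' = σ_v − P_p = 927.0 − 381.5 = 545.47 MPa = 5454.7 bar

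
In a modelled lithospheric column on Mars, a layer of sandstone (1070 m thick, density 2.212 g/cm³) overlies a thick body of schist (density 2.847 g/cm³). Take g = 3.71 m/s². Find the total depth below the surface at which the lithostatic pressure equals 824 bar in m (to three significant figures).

8040 m

Pressure at base of upper layers: 2212×3.71×1070 = 8.781×10^6 Pa = 87.81 bar
Remaining pressure to be supplied by schist: 8.240×10^7 − 8.781×10^6 = 7.362×10^7 Pa
Additional depth in schist = 7.362×10^7 Pa / (2847 kg/m³ × 3.71 m/s²) = 6969.9 m
Total depth = 1070 m + 6969.9 m = 8039.9 m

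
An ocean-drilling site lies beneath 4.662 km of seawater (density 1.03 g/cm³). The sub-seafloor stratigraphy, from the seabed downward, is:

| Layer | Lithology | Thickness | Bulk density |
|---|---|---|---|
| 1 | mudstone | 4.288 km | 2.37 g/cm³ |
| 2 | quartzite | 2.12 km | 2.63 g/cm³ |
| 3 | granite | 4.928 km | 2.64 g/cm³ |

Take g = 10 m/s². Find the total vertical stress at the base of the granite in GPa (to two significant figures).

0.34 GPa

seawater: 1030 kg/m³ × 10 m/s² × 4662 m = 4.802×10^7 Pa = 0.04802 GPa
mudstone: 2370 kg/m³ × 10 m/s² × 4288 m = 1.016×10^8 Pa = 0.1016 GPa
quartzite: 2630 kg/m³ × 10 m/s² × 2120 m = 5.576×10^7 Pa = 0.05576 GPa
granite: 2640 kg/m³ × 10 m/s² × 4928 m = 1.301×10^8 Pa = 0.1301 GPa
Total = 0.04802 + 0.1016 + 0.05576 + 0.1301 = 0.33550 GPa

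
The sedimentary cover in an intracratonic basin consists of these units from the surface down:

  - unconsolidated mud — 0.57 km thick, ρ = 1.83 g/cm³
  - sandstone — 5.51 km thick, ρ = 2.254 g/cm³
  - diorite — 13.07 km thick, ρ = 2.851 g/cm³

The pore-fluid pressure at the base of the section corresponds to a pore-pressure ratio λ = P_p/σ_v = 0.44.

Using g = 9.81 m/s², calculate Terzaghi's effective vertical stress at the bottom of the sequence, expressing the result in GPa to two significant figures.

0.28 GPa

Overburden (lithostatic) stress σ_v:
unconsolidated mud: 1830 kg/m³ × 9.81 m/s² × 570 m = 1.023×10^7 Pa = 10.23 MPa
sandstone: 2254 kg/m³ × 9.81 m/s² × 5510 m = 1.218×10^8 Pa = 121.8 MPa
diorite: 2851 kg/m³ × 9.81 m/s² × 13070 m = 3.655×10^8 Pa = 365.5 MPa
Total = 10.23 + 121.8 + 365.5 = 497.61 MPa
Pore pressure P_p = λ·σ_v = 0.44 × 497.6 MPa = 219.0 MPa
Effective stress σ' = σ_v − P_p = 497.6 − 219.0 = 278.66 MPa = 0.27866 GPa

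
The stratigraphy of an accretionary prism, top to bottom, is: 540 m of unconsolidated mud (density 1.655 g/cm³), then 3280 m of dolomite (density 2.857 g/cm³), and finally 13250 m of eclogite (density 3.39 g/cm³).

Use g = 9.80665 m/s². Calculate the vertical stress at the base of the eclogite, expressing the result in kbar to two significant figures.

5.4 kbar

unconsolidated mud: 1655 kg/m³ × 9.80665 m/s² × 540 m = 8.764×10^6 Pa = 0.08764 kbar
dolomite: 2857 kg/m³ × 9.80665 m/s² × 3280 m = 9.190×10^7 Pa = 0.9190 kbar
eclogite: 3390 kg/m³ × 9.80665 m/s² × 13250 m = 4.405×10^8 Pa = 4.405 kbar
Total = 0.08764 + 0.9190 + 4.405 = 5.4115 kbar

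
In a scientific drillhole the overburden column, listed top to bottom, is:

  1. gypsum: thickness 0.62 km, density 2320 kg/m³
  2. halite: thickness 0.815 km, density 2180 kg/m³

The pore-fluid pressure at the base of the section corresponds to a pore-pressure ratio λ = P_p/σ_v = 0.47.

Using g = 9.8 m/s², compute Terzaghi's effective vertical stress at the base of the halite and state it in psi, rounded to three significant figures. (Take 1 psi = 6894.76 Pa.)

Overburden (lithostatic) stress σ_v:
gypsum: 2320 kg/m³ × 9.8 m/s² × 620 m = 1.410×10^7 Pa = 14.10 MPa
halite: 2180 kg/m³ × 9.8 m/s² × 815 m = 1.741×10^7 Pa = 17.41 MPa
Total = 14.10 + 17.41 = 31.508 MPa
Pore pressure P_p = λ·σ_v = 0.47 × 31.51 MPa = 14.81 MPa
Effective stress σ' = σ_v − P_p = 31.51 − 14.81 = 16.699 MPa = 2422.0 psi

2420 psi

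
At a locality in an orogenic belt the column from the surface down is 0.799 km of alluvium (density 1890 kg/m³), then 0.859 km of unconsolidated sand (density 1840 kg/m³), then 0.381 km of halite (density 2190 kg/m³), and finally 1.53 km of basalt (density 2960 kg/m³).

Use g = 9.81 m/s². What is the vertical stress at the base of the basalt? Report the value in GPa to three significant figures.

alluvium: 1890 kg/m³ × 9.81 m/s² × 799 m = 1.481×10^7 Pa = 0.01481 GPa
unconsolidated sand: 1840 kg/m³ × 9.81 m/s² × 859 m = 1.551×10^7 Pa = 0.01551 GPa
halite: 2190 kg/m³ × 9.81 m/s² × 381 m = 8.185×10^6 Pa = 8.185×10^-3 GPa
basalt: 2960 kg/m³ × 9.81 m/s² × 1530 m = 4.443×10^7 Pa = 0.04443 GPa
Total = 0.01481 + 0.01551 + 8.185×10^-3 + 0.04443 = 0.082932 GPa

0.0829 GPa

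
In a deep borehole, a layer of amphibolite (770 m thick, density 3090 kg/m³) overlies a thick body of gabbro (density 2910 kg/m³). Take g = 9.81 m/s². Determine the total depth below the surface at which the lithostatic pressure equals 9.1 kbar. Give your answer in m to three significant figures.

Pressure at base of upper layers: 3090×9.81×770 = 2.334×10^7 Pa = 0.2334 kbar
Remaining pressure to be supplied by gabbro: 9.100×10^8 − 2.334×10^7 = 8.867×10^8 Pa
Additional depth in gabbro = 8.867×10^8 Pa / (2910 kg/m³ × 9.81 m/s²) = 31060 m
Total depth = 770 m + 31060 m = 31830 m

31800 m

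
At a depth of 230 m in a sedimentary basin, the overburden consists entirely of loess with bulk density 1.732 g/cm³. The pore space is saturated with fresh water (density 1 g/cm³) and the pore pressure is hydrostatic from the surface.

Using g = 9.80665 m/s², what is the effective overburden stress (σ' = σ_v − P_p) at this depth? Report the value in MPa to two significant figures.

Overburden (lithostatic) stress σ_v:
loess: 1732 kg/m³ × 9.80665 m/s² × 230 m = 3.907×10^6 Pa = 3.907 MPa
Pore pressure P_p = 1000 kg/m³ × 9.80665 m/s² × 230 m = 2.256×10^6 Pa = 2.256 MPa
Effective stress σ' = σ_v − P_p = 3.907 − 2.256 = 1.6510 MPa

1.7 MPa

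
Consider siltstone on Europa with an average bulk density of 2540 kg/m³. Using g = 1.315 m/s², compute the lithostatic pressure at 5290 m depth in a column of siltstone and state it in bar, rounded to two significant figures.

180 bar

siltstone: 2540 kg/m³ × 1.315 m/s² × 5290 m = 1.767×10^7 Pa = 176.7 bar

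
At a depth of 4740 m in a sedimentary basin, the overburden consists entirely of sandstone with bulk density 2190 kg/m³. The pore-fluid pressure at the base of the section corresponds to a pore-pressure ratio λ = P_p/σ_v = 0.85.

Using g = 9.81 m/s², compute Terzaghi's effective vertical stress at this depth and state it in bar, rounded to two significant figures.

150 bar

Overburden (lithostatic) stress σ_v:
sandstone: 2190 kg/m³ × 9.81 m/s² × 4740 m = 1.018×10^8 Pa = 101.8 MPa
Pore pressure P_p = λ·σ_v = 0.85 × 101.8 MPa = 86.56 MPa
Effective stress σ' = σ_v − P_p = 101.8 − 86.56 = 15.275 MPa = 152.75 bar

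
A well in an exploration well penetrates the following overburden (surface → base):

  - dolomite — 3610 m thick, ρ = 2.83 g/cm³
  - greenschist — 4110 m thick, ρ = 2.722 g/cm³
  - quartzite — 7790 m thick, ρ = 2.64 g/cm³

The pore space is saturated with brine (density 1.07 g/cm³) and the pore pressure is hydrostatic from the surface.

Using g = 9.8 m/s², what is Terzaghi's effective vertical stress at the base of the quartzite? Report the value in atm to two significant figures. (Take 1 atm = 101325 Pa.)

Overburden (lithostatic) stress σ_v:
dolomite: 2830 kg/m³ × 9.8 m/s² × 3610 m = 1.001×10^8 Pa = 100.1 MPa
greenschist: 2722 kg/m³ × 9.8 m/s² × 4110 m = 1.096×10^8 Pa = 109.6 MPa
quartzite: 2640 kg/m³ × 9.8 m/s² × 7790 m = 2.015×10^8 Pa = 201.5 MPa
Total = 100.1 + 109.6 + 201.5 = 411.30 MPa
Pore pressure P_p = 1070 kg/m³ × 9.8 m/s² × 15510 m = 1.626×10^8 Pa = 162.6 MPa
Effective stress σ' = σ_v − P_p = 411.3 − 162.6 = 248.66 MPa = 2454.1 atm

2500 atm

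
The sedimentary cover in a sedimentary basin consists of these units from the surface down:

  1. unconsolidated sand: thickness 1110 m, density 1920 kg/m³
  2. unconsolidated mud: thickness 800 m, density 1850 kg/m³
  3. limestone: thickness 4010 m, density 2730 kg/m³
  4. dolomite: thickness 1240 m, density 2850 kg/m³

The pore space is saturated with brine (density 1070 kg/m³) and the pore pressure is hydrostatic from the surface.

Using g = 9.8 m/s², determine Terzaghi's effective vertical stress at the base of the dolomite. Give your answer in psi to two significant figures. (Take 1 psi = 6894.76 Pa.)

15000 psi

Overburden (lithostatic) stress σ_v:
unconsolidated sand: 1920 kg/m³ × 9.8 m/s² × 1110 m = 2.089×10^7 Pa = 20.89 MPa
unconsolidated mud: 1850 kg/m³ × 9.8 m/s² × 800 m = 1.450×10^7 Pa = 14.50 MPa
limestone: 2730 kg/m³ × 9.8 m/s² × 4010 m = 1.073×10^8 Pa = 107.3 MPa
dolomite: 2850 kg/m³ × 9.8 m/s² × 1240 m = 3.463×10^7 Pa = 34.63 MPa
Total = 20.89 + 14.50 + 107.3 + 34.63 = 177.31 MPa
Pore pressure P_p = 1070 kg/m³ × 9.8 m/s² × 7160 m = 7.508×10^7 Pa = 75.08 MPa
Effective stress σ' = σ_v − P_p = 177.3 − 75.08 = 102.23 MPa = 14827 psi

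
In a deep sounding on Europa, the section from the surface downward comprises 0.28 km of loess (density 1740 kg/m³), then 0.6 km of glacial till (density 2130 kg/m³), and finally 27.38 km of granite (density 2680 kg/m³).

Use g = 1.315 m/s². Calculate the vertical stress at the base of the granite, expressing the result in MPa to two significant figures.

99 MPa

loess: 1740 kg/m³ × 1.315 m/s² × 280 m = 6.407×10^5 Pa = 0.6407 MPa
glacial till: 2130 kg/m³ × 1.315 m/s² × 600 m = 1.681×10^6 Pa = 1.681 MPa
granite: 2680 kg/m³ × 1.315 m/s² × 27380 m = 9.649×10^7 Pa = 96.49 MPa
Total = 0.6407 + 1.681 + 96.49 = 98.814 MPa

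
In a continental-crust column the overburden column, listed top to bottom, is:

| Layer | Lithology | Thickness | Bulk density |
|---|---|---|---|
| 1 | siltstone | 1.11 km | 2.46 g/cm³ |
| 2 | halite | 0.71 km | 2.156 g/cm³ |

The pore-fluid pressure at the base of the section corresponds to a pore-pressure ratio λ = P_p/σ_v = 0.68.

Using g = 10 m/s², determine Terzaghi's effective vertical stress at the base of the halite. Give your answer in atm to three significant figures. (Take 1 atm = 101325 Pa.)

135 atm

Overburden (lithostatic) stress σ_v:
siltstone: 2460 kg/m³ × 10 m/s² × 1110 m = 2.731×10^7 Pa = 27.31 MPa
halite: 2156 kg/m³ × 10 m/s² × 710 m = 1.531×10^7 Pa = 15.31 MPa
Total = 27.31 + 15.31 = 42.614 MPa
Pore pressure P_p = λ·σ_v = 0.68 × 42.61 MPa = 28.98 MPa
Effective stress σ' = σ_v − P_p = 42.61 − 28.98 = 13.636 MPa = 134.58 atm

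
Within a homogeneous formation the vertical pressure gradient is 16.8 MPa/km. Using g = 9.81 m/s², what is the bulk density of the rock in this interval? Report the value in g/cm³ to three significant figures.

1.71 g/cm³

ρ = (dP/dz)/g = 16.8 MPa/km / 9.81 m/s² = 16800 Pa/m / 9.81 m/s² = 1712.5 kg/m³
= 1.713 g/cm³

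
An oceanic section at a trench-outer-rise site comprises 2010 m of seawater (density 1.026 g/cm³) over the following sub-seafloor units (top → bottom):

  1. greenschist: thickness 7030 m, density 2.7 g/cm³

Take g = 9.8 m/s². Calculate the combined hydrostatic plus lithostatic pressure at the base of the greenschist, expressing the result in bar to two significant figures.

seawater: 1026 kg/m³ × 9.8 m/s² × 2010 m = 2.021×10^7 Pa = 202.1 bar
greenschist: 2700 kg/m³ × 9.8 m/s² × 7030 m = 1.860×10^8 Pa = 1860 bar
Total = 202.1 + 1860 = 2062.2 bar

2100 bar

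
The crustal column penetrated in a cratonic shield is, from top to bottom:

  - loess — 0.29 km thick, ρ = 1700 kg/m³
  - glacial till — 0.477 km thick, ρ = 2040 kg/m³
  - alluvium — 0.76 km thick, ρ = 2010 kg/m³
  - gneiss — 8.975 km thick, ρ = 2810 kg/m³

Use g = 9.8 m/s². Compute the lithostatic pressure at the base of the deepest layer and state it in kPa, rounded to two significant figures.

loess: 1700 kg/m³ × 9.8 m/s² × 290 m = 4.831×10^6 Pa = 4831 kPa
glacial till: 2040 kg/m³ × 9.8 m/s² × 477 m = 9.536×10^6 Pa = 9536 kPa
alluvium: 2010 kg/m³ × 9.8 m/s² × 760 m = 1.497×10^7 Pa = 14970 kPa
gneiss: 2810 kg/m³ × 9.8 m/s² × 8975 m = 2.472×10^8 Pa = 2.472×10^5 kPa
Total = 4831 + 9536 + 14970 + 2.472×10^5 = 2.7649×10^5 kPa

280000 kPa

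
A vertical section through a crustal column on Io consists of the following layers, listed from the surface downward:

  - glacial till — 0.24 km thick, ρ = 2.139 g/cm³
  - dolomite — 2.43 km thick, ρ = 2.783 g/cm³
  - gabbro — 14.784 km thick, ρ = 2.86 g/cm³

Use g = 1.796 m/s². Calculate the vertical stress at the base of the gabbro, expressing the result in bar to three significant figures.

glacial till: 2139 kg/m³ × 1.796 m/s² × 240 m = 9.220×10^5 Pa = 9.220 bar
dolomite: 2783 kg/m³ × 1.796 m/s² × 2430 m = 1.215×10^7 Pa = 121.5 bar
gabbro: 2860 kg/m³ × 1.796 m/s² × 14784 m = 7.594×10^7 Pa = 759.4 bar
Total = 9.220 + 121.5 + 759.4 = 890.07 bar

890 bar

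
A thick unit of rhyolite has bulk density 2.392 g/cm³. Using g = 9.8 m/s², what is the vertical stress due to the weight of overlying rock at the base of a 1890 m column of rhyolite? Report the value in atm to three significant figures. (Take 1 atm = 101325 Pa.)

437 atm

rhyolite: 2392 kg/m³ × 9.8 m/s² × 1890 m = 4.430×10^7 Pa = 437.3 atm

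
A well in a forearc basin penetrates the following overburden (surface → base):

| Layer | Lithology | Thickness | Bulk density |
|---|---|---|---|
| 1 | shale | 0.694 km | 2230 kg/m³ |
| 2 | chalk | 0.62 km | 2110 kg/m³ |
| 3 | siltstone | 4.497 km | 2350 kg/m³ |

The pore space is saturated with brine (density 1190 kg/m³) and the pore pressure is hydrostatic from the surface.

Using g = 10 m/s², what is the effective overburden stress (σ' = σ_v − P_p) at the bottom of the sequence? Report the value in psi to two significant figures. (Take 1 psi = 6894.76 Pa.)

9400 psi

Overburden (lithostatic) stress σ_v:
shale: 2230 kg/m³ × 10 m/s² × 694 m = 1.548×10^7 Pa = 15.48 MPa
chalk: 2110 kg/m³ × 10 m/s² × 620 m = 1.308×10^7 Pa = 13.08 MPa
siltstone: 2350 kg/m³ × 10 m/s² × 4497 m = 1.057×10^8 Pa = 105.7 MPa
Total = 15.48 + 13.08 + 105.7 = 134.24 MPa
Pore pressure P_p = 1190 kg/m³ × 10 m/s² × 5811 m = 6.915×10^7 Pa = 69.15 MPa
Effective stress σ' = σ_v − P_p = 134.2 − 69.15 = 65.087 MPa = 9440.0 psi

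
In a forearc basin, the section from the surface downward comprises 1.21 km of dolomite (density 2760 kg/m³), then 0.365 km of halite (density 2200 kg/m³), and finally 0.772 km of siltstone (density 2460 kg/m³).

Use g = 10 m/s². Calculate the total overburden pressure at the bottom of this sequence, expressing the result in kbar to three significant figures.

0.604 kbar

dolomite: 2760 kg/m³ × 10 m/s² × 1210 m = 3.340×10^7 Pa = 0.3340 kbar
halite: 2200 kg/m³ × 10 m/s² × 365 m = 8.030×10^6 Pa = 0.08030 kbar
siltstone: 2460 kg/m³ × 10 m/s² × 772 m = 1.899×10^7 Pa = 0.1899 kbar
Total = 0.3340 + 0.08030 + 0.1899 = 0.60417 kbar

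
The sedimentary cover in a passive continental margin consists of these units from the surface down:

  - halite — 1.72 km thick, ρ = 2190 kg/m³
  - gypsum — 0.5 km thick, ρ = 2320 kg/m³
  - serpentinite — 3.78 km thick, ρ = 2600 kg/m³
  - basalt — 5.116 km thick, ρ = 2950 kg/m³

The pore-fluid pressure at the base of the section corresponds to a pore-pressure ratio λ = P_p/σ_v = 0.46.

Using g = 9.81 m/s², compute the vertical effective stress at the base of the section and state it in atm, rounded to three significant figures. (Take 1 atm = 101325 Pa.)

1560 atm

Overburden (lithostatic) stress σ_v:
halite: 2190 kg/m³ × 9.81 m/s² × 1720 m = 3.695×10^7 Pa = 36.95 MPa
gypsum: 2320 kg/m³ × 9.81 m/s² × 500 m = 1.138×10^7 Pa = 11.38 MPa
serpentinite: 2600 kg/m³ × 9.81 m/s² × 3780 m = 9.641×10^7 Pa = 96.41 MPa
basalt: 2950 kg/m³ × 9.81 m/s² × 5116 m = 1.481×10^8 Pa = 148.1 MPa
Total = 36.95 + 11.38 + 96.41 + 148.1 = 292.80 MPa
Pore pressure P_p = λ·σ_v = 0.46 × 292.8 MPa = 134.7 MPa
Effective stress σ' = σ_v − P_p = 292.8 − 134.7 = 158.11 MPa = 1560.4 atm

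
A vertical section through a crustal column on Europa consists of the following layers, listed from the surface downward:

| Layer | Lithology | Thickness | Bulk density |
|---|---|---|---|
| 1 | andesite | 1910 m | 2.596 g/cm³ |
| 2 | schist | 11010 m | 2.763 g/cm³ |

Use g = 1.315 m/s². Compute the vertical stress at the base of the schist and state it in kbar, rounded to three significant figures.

0.465 kbar

andesite: 2596 kg/m³ × 1.315 m/s² × 1910 m = 6.520×10^6 Pa = 0.06520 kbar
schist: 2763 kg/m³ × 1.315 m/s² × 11010 m = 4.000×10^7 Pa = 0.4000 kbar
Total = 0.06520 + 0.4000 = 0.46523 kbar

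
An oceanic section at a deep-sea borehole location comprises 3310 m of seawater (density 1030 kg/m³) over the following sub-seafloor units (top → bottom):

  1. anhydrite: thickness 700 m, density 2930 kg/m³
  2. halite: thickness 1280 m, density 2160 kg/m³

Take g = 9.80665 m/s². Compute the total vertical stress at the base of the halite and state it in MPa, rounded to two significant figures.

81 MPa

seawater: 1030 kg/m³ × 9.80665 m/s² × 3310 m = 3.343×10^7 Pa = 33.43 MPa
anhydrite: 2930 kg/m³ × 9.80665 m/s² × 700 m = 2.011×10^7 Pa = 20.11 MPa
halite: 2160 kg/m³ × 9.80665 m/s² × 1280 m = 2.711×10^7 Pa = 27.11 MPa
Total = 33.43 + 20.11 + 27.11 = 80.661 MPa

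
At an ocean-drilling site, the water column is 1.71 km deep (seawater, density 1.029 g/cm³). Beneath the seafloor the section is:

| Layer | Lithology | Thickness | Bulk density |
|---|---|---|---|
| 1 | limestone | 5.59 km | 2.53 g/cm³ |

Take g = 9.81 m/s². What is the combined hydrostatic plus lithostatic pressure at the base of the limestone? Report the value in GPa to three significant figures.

seawater: 1029 kg/m³ × 9.81 m/s² × 1710 m = 1.726×10^7 Pa = 0.01726 GPa
limestone: 2530 kg/m³ × 9.81 m/s² × 5590 m = 1.387×10^8 Pa = 0.1387 GPa
Total = 0.01726 + 0.1387 = 0.15600 GPa

0.156 GPa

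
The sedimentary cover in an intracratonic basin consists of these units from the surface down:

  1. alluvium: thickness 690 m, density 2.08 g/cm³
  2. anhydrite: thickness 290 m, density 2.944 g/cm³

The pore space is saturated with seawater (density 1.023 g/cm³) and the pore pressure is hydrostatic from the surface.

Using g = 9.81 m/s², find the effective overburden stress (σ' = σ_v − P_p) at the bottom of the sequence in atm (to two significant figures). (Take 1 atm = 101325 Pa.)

Overburden (lithostatic) stress σ_v:
alluvium: 2080 kg/m³ × 9.81 m/s² × 690 m = 1.408×10^7 Pa = 14.08 MPa
anhydrite: 2944 kg/m³ × 9.81 m/s² × 290 m = 8.375×10^6 Pa = 8.375 MPa
Total = 14.08 + 8.375 = 22.455 MPa
Pore pressure P_p = 1023 kg/m³ × 9.81 m/s² × 980 m = 9.835×10^6 Pa = 9.835 MPa
Effective stress σ' = σ_v − P_p = 22.45 − 9.835 = 12.620 MPa = 124.55 atm

120 atm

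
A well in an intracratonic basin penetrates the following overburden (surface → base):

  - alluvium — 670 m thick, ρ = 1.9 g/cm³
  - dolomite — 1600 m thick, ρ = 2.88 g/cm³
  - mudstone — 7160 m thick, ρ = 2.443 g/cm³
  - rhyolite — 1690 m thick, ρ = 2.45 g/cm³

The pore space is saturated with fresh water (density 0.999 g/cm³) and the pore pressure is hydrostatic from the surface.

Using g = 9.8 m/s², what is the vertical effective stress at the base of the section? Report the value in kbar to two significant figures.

Overburden (lithostatic) stress σ_v:
alluvium: 1900 kg/m³ × 9.8 m/s² × 670 m = 1.248×10^7 Pa = 12.48 MPa
dolomite: 2880 kg/m³ × 9.8 m/s² × 1600 m = 4.516×10^7 Pa = 45.16 MPa
mudstone: 2443 kg/m³ × 9.8 m/s² × 7160 m = 1.714×10^8 Pa = 171.4 MPa
rhyolite: 2450 kg/m³ × 9.8 m/s² × 1690 m = 4.058×10^7 Pa = 40.58 MPa
Total = 12.48 + 45.16 + 171.4 + 40.58 = 269.63 MPa
Pore pressure P_p = 999 kg/m³ × 9.8 m/s² × 11120 m = 1.089×10^8 Pa = 108.9 MPa
Effective stress σ' = σ_v − P_p = 269.6 − 108.9 = 160.76 MPa = 1.6076 kbar

1.6 kbar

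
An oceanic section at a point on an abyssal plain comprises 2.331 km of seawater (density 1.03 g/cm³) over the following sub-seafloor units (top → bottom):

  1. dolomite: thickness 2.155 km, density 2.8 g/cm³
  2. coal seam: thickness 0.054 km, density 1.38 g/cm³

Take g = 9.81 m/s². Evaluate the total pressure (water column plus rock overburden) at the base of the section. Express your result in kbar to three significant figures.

0.835 kbar

seawater: 1030 kg/m³ × 9.81 m/s² × 2331 m = 2.355×10^7 Pa = 0.2355 kbar
dolomite: 2800 kg/m³ × 9.81 m/s² × 2155 m = 5.919×10^7 Pa = 0.5919 kbar
coal seam: 1380 kg/m³ × 9.81 m/s² × 54 m = 7.310×10^5 Pa = 7.310×10^-3 kbar
Total = 0.2355 + 0.5919 + 7.310×10^-3 = 0.83478 kbar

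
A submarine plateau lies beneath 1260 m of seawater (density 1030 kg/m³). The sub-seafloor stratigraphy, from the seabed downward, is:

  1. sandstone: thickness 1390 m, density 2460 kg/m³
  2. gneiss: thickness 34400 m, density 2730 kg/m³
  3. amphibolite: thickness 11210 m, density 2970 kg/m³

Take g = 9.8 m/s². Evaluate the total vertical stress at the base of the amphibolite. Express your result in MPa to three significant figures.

1290 MPa

seawater: 1030 kg/m³ × 9.8 m/s² × 1260 m = 1.272×10^7 Pa = 12.72 MPa
sandstone: 2460 kg/m³ × 9.8 m/s² × 1390 m = 3.351×10^7 Pa = 33.51 MPa
gneiss: 2730 kg/m³ × 9.8 m/s² × 34400 m = 9.203×10^8 Pa = 920.3 MPa
amphibolite: 2970 kg/m³ × 9.8 m/s² × 11210 m = 3.263×10^8 Pa = 326.3 MPa
Total = 12.72 + 33.51 + 920.3 + 326.3 = 1292.8 MPa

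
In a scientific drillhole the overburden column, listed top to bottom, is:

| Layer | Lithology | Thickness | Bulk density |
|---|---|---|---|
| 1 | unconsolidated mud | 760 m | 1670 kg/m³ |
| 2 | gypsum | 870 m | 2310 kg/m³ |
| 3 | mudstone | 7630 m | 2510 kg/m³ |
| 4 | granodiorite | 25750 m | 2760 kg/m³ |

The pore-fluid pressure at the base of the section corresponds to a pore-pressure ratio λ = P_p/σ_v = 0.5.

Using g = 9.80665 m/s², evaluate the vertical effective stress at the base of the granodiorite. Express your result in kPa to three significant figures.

Overburden (lithostatic) stress σ_v:
unconsolidated mud: 1670 kg/m³ × 9.80665 m/s² × 760 m = 1.245×10^7 Pa = 12.45 MPa
gypsum: 2310 kg/m³ × 9.80665 m/s² × 870 m = 1.971×10^7 Pa = 19.71 MPa
mudstone: 2510 kg/m³ × 9.80665 m/s² × 7630 m = 1.878×10^8 Pa = 187.8 MPa
granodiorite: 2760 kg/m³ × 9.80665 m/s² × 25750 m = 6.970×10^8 Pa = 697.0 MPa
Total = 12.45 + 19.71 + 187.8 + 697.0 = 916.92 MPa
Pore pressure P_p = λ·σ_v = 0.5 × 916.9 MPa = 458.5 MPa
Effective stress σ' = σ_v − P_p = 916.9 − 458.5 = 458.46 MPa = 4.5846×10^5 kPa

458000 kPa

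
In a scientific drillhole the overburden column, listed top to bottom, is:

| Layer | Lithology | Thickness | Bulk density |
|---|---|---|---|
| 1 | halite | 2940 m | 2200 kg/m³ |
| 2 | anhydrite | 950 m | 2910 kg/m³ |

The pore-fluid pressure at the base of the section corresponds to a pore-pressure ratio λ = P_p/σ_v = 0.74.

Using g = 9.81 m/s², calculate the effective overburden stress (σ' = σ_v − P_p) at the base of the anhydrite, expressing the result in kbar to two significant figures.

Overburden (lithostatic) stress σ_v:
halite: 2200 kg/m³ × 9.81 m/s² × 2940 m = 6.345×10^7 Pa = 63.45 MPa
anhydrite: 2910 kg/m³ × 9.81 m/s² × 950 m = 2.712×10^7 Pa = 27.12 MPa
Total = 63.45 + 27.12 = 90.571 MPa
Pore pressure P_p = λ·σ_v = 0.74 × 90.57 MPa = 67.02 MPa
Effective stress σ' = σ_v − P_p = 90.57 − 67.02 = 23.548 MPa = 0.23548 kbar

0.24 kbar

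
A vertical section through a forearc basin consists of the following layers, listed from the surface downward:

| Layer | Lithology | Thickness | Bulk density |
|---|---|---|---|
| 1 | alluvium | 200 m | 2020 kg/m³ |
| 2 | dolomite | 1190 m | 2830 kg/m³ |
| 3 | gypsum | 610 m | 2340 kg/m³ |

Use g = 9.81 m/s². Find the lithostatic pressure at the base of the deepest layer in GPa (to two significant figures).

alluvium: 2020 kg/m³ × 9.81 m/s² × 200 m = 3.963×10^6 Pa = 3.963×10^-3 GPa
dolomite: 2830 kg/m³ × 9.81 m/s² × 1190 m = 3.304×10^7 Pa = 0.03304 GPa
gypsum: 2340 kg/m³ × 9.81 m/s² × 610 m = 1.400×10^7 Pa = 0.01400 GPa
Total = 3.963×10^-3 + 0.03304 + 0.01400 = 0.051003 GPa

0.051 GPa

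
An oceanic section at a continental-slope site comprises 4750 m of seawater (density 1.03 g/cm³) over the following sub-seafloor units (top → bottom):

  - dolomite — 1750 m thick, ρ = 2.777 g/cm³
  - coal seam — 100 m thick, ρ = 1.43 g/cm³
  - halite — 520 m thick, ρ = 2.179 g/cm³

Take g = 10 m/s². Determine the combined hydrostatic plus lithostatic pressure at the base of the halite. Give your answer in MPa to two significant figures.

seawater: 1030 kg/m³ × 10 m/s² × 4750 m = 4.893×10^7 Pa = 48.92 MPa
dolomite: 2777 kg/m³ × 10 m/s² × 1750 m = 4.860×10^7 Pa = 48.60 MPa
coal seam: 1430 kg/m³ × 10 m/s² × 100 m = 1.430×10^6 Pa = 1.430 MPa
halite: 2179 kg/m³ × 10 m/s² × 520 m = 1.133×10^7 Pa = 11.33 MPa
Total = 48.92 + 48.60 + 1.430 + 11.33 = 110.28 MPa

110 MPa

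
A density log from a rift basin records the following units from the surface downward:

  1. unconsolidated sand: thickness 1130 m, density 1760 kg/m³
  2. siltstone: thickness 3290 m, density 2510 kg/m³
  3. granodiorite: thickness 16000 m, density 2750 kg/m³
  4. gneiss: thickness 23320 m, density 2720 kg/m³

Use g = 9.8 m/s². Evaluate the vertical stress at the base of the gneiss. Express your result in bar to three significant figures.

11500 bar

unconsolidated sand: 1760 kg/m³ × 9.8 m/s² × 1130 m = 1.949×10^7 Pa = 194.9 bar
siltstone: 2510 kg/m³ × 9.8 m/s² × 3290 m = 8.093×10^7 Pa = 809.3 bar
granodiorite: 2750 kg/m³ × 9.8 m/s² × 16000 m = 4.312×10^8 Pa = 4312 bar
gneiss: 2720 kg/m³ × 9.8 m/s² × 23320 m = 6.216×10^8 Pa = 6216 bar
Total = 194.9 + 809.3 + 4312 + 6216 = 11532 bar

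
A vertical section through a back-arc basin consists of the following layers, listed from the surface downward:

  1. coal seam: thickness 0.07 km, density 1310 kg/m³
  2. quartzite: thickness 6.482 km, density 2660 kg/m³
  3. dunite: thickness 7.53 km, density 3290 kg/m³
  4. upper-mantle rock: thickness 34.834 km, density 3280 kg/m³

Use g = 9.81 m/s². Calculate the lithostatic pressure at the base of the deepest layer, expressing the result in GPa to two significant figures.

1.5 GPa

coal seam: 1310 kg/m³ × 9.81 m/s² × 70 m = 8.996×10^5 Pa = 8.996×10^-4 GPa
quartzite: 2660 kg/m³ × 9.81 m/s² × 6482 m = 1.691×10^8 Pa = 0.1691 GPa
dunite: 3290 kg/m³ × 9.81 m/s² × 7530 m = 2.430×10^8 Pa = 0.2430 GPa
upper-mantle rock: 3280 kg/m³ × 9.81 m/s² × 34834 m = 1.121×10^9 Pa = 1.121 GPa
Total = 8.996×10^-4 + 0.1691 + 0.2430 + 1.121 = 1.5339 GPa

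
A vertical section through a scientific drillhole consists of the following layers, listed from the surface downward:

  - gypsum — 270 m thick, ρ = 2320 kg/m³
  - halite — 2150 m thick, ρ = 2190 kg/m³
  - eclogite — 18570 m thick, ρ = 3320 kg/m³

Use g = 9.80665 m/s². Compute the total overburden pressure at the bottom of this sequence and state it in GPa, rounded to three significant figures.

gypsum: 2320 kg/m³ × 9.80665 m/s² × 270 m = 6.143×10^6 Pa = 6.143×10^-3 GPa
halite: 2190 kg/m³ × 9.80665 m/s² × 2150 m = 4.617×10^7 Pa = 0.04617 GPa
eclogite: 3320 kg/m³ × 9.80665 m/s² × 18570 m = 6.046×10^8 Pa = 0.6046 GPa
Total = 6.143×10^-3 + 0.04617 + 0.6046 = 0.65692 GPa

0.657 GPa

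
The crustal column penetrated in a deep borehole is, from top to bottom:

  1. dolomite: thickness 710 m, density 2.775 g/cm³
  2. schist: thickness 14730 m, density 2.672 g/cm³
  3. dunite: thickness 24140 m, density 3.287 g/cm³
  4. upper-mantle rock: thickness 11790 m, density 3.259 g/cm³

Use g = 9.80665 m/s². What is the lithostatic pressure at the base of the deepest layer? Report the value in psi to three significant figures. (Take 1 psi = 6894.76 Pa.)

dolomite: 2775 kg/m³ × 9.80665 m/s² × 710 m = 1.932×10^7 Pa = 2802 psi
schist: 2672 kg/m³ × 9.80665 m/s² × 14730 m = 3.860×10^8 Pa = 55981 psi
dunite: 3287 kg/m³ × 9.80665 m/s² × 24140 m = 7.781×10^8 Pa = 1.129×10^5 psi
upper-mantle rock: 3259 kg/m³ × 9.80665 m/s² × 11790 m = 3.768×10^8 Pa = 54651 psi
Total = 2802 + 55981 + 1.129×10^5 + 54651 = 2.2629×10^5 psi

226000 psi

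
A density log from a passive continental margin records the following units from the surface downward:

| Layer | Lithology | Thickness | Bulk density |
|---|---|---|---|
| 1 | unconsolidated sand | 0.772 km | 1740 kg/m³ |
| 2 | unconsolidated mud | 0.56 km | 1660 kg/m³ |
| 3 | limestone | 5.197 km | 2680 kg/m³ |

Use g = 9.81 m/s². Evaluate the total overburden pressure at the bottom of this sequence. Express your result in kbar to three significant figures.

1.59 kbar

unconsolidated sand: 1740 kg/m³ × 9.81 m/s² × 772 m = 1.318×10^7 Pa = 0.1318 kbar
unconsolidated mud: 1660 kg/m³ × 9.81 m/s² × 560 m = 9.119×10^6 Pa = 0.09119 kbar
limestone: 2680 kg/m³ × 9.81 m/s² × 5197 m = 1.366×10^8 Pa = 1.366 kbar
Total = 0.1318 + 0.09119 + 1.366 = 1.5893 kbar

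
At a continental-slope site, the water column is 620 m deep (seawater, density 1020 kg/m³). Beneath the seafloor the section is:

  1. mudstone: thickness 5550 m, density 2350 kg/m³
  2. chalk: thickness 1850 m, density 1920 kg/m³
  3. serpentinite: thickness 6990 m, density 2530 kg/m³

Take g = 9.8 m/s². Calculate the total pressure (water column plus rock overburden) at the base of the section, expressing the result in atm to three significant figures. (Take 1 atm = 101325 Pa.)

seawater: 1020 kg/m³ × 9.8 m/s² × 620 m = 6.198×10^6 Pa = 61.16 atm
mudstone: 2350 kg/m³ × 9.8 m/s² × 5550 m = 1.278×10^8 Pa = 1261 atm
chalk: 1920 kg/m³ × 9.8 m/s² × 1850 m = 3.481×10^7 Pa = 343.5 atm
serpentinite: 2530 kg/m³ × 9.8 m/s² × 6990 m = 1.733×10^8 Pa = 1710 atm
Total = 61.16 + 1261 + 343.5 + 1710 = 3376.6 atm

3380 atm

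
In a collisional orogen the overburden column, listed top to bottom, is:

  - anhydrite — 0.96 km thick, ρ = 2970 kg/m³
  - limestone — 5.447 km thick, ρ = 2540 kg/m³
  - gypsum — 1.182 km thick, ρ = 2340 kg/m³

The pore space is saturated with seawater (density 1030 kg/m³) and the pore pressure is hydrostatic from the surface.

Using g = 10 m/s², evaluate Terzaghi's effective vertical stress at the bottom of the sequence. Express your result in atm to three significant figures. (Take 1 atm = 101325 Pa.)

1150 atm

Overburden (lithostatic) stress σ_v:
anhydrite: 2970 kg/m³ × 10 m/s² × 960 m = 2.851×10^7 Pa = 28.51 MPa
limestone: 2540 kg/m³ × 10 m/s² × 5447 m = 1.384×10^8 Pa = 138.4 MPa
gypsum: 2340 kg/m³ × 10 m/s² × 1182 m = 2.766×10^7 Pa = 27.66 MPa
Total = 28.51 + 138.4 + 27.66 = 194.52 MPa
Pore pressure P_p = 1030 kg/m³ × 10 m/s² × 7589 m = 7.817×10^7 Pa = 78.17 MPa
Effective stress σ' = σ_v − P_p = 194.5 − 78.17 = 116.36 MPa = 1148.4 atm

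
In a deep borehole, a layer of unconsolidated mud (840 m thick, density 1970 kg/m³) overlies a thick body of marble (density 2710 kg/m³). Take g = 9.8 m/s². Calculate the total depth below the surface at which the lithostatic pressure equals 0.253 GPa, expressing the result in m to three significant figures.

Pressure at base of upper layers: 1970×9.8×840 = 1.622×10^7 Pa = 0.01622 GPa
Remaining pressure to be supplied by marble: 2.530×10^8 − 1.622×10^7 = 2.368×10^8 Pa
Additional depth in marble = 2.368×10^8 Pa / (2710 kg/m³ × 9.8 m/s²) = 8915.7 m
Total depth = 840 m + 8915.7 m = 9755.7 m

9760 m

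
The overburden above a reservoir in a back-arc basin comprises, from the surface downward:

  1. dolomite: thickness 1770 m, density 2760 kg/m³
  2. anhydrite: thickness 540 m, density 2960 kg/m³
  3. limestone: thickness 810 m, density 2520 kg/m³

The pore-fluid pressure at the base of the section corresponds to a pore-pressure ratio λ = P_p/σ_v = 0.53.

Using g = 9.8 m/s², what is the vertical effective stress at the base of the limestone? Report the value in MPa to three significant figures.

Overburden (lithostatic) stress σ_v:
dolomite: 2760 kg/m³ × 9.8 m/s² × 1770 m = 4.787×10^7 Pa = 47.87 MPa
anhydrite: 2960 kg/m³ × 9.8 m/s² × 540 m = 1.566×10^7 Pa = 15.66 MPa
limestone: 2520 kg/m³ × 9.8 m/s² × 810 m = 2.000×10^7 Pa = 20.00 MPa
Total = 47.87 + 15.66 + 20.00 = 83.543 MPa
Pore pressure P_p = λ·σ_v = 0.53 × 83.54 MPa = 44.28 MPa
Effective stress σ' = σ_v − P_p = 83.54 − 44.28 = 39.265 MPa

39.3 MPa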